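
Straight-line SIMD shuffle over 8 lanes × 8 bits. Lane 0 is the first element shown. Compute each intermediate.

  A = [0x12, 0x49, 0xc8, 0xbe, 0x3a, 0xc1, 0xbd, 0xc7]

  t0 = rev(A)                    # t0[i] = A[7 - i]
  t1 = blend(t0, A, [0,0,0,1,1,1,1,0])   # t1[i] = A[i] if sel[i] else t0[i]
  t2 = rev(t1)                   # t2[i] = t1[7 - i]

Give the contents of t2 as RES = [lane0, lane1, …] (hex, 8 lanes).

  t0: c7 bd c1 3a be c8 49 12
  t1: c7 bd c1 be 3a c1 bd 12
  t2: 12 bd c1 3a be c1 bd c7

RES = [0x12, 0xbd, 0xc1, 0x3a, 0xbe, 0xc1, 0xbd, 0xc7]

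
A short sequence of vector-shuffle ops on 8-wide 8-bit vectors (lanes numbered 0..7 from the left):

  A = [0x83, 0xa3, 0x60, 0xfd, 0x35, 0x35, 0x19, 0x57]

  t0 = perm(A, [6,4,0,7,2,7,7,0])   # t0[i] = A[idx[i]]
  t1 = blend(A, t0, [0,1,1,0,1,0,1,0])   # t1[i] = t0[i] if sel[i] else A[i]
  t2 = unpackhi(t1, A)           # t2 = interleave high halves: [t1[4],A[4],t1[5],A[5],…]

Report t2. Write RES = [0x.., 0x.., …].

RES = [0x60, 0x35, 0x35, 0x35, 0x57, 0x19, 0x57, 0x57]

t0 = [0x19, 0x35, 0x83, 0x57, 0x60, 0x57, 0x57, 0x83]
t1 = [0x83, 0x35, 0x83, 0xfd, 0x60, 0x35, 0x57, 0x57]
t2 = [0x60, 0x35, 0x35, 0x35, 0x57, 0x19, 0x57, 0x57]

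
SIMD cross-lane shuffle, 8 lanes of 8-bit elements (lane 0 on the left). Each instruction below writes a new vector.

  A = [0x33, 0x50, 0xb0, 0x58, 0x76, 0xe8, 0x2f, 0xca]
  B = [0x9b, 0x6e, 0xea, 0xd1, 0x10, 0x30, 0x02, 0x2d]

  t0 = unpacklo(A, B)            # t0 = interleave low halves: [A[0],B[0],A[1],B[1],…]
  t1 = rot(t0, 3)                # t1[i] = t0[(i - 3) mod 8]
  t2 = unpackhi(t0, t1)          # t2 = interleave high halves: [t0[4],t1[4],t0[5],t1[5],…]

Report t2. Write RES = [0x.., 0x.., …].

RES = [ 0xb0  0x9b  0xea  0x50  0x58  0x6e  0xd1  0xb0 ]

  t0: 33 9b 50 6e b0 ea 58 d1
  t1: ea 58 d1 33 9b 50 6e b0
  t2: b0 9b ea 50 58 6e d1 b0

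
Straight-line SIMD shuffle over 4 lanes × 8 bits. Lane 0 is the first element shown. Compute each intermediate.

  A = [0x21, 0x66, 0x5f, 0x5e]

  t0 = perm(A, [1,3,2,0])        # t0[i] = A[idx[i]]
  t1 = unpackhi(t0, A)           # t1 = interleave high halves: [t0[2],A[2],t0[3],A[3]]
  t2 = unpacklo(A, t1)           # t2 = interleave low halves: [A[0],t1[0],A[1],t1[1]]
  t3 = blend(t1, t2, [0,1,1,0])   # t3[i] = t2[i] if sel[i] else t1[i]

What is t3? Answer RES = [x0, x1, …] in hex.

RES = [0x5f, 0x5f, 0x66, 0x5e]

→ t0 |66|5e|5f|21|
→ t1 |5f|5f|21|5e|
→ t2 |21|5f|66|5f|
→ t3 |5f|5f|66|5e|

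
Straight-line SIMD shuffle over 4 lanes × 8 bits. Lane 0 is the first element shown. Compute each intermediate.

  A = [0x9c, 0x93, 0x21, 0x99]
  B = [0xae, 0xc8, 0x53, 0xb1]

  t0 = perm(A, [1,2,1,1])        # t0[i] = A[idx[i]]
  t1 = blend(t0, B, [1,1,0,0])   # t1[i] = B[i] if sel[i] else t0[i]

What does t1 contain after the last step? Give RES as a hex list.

t0 = [0x93, 0x21, 0x93, 0x93]
t1 = [0xae, 0xc8, 0x93, 0x93]

RES = [0xae, 0xc8, 0x93, 0x93]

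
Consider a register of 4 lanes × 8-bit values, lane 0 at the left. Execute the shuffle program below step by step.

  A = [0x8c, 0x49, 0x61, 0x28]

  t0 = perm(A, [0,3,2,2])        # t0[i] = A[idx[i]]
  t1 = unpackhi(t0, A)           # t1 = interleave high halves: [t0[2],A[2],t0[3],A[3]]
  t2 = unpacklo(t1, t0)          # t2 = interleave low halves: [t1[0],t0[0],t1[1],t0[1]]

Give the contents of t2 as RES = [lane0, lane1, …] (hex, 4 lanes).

→ t0 |8c|28|61|61|
→ t1 |61|61|61|28|
→ t2 |61|8c|61|28|

RES = [ 0x61  0x8c  0x61  0x28 ]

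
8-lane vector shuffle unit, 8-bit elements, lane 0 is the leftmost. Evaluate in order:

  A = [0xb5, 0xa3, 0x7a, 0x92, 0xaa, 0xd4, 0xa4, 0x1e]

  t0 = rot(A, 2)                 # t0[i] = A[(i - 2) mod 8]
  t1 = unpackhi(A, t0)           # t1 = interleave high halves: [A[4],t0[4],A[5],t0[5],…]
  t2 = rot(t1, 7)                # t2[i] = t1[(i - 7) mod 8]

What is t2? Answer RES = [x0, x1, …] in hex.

t0 = [0xa4, 0x1e, 0xb5, 0xa3, 0x7a, 0x92, 0xaa, 0xd4]
t1 = [0xaa, 0x7a, 0xd4, 0x92, 0xa4, 0xaa, 0x1e, 0xd4]
t2 = [0x7a, 0xd4, 0x92, 0xa4, 0xaa, 0x1e, 0xd4, 0xaa]

RES = [ 0x7a  0xd4  0x92  0xa4  0xaa  0x1e  0xd4  0xaa ]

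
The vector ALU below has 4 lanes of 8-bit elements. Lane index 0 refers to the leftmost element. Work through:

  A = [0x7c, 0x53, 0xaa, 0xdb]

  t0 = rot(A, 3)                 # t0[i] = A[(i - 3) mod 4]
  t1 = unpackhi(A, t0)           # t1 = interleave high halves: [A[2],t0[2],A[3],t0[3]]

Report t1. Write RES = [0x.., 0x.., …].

RES = [0xaa, 0xdb, 0xdb, 0x7c]

t0 = [0x53, 0xaa, 0xdb, 0x7c]
t1 = [0xaa, 0xdb, 0xdb, 0x7c]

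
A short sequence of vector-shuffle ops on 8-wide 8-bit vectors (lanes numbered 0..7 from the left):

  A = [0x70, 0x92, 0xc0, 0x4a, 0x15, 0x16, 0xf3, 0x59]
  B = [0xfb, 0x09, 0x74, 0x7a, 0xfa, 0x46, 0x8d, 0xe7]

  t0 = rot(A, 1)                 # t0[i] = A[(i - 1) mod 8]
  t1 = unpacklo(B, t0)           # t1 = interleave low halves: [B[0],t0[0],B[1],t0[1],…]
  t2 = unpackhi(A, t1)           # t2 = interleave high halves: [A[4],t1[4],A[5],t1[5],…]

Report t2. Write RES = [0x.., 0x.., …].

t0 = [0x59, 0x70, 0x92, 0xc0, 0x4a, 0x15, 0x16, 0xf3]
t1 = [0xfb, 0x59, 0x09, 0x70, 0x74, 0x92, 0x7a, 0xc0]
t2 = [0x15, 0x74, 0x16, 0x92, 0xf3, 0x7a, 0x59, 0xc0]

RES = [ 0x15  0x74  0x16  0x92  0xf3  0x7a  0x59  0xc0 ]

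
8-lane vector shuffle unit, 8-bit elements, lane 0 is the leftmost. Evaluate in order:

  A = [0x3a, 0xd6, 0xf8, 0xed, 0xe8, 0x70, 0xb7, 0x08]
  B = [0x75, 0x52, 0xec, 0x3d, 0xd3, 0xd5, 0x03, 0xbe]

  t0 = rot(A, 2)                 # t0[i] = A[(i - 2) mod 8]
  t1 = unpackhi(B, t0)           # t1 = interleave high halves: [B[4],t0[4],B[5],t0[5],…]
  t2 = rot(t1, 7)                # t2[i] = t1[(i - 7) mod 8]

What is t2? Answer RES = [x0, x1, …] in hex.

RES = [0xf8, 0xd5, 0xed, 0x03, 0xe8, 0xbe, 0x70, 0xd3]

→ t0 |b7|08|3a|d6|f8|ed|e8|70|
→ t1 |d3|f8|d5|ed|03|e8|be|70|
→ t2 |f8|d5|ed|03|e8|be|70|d3|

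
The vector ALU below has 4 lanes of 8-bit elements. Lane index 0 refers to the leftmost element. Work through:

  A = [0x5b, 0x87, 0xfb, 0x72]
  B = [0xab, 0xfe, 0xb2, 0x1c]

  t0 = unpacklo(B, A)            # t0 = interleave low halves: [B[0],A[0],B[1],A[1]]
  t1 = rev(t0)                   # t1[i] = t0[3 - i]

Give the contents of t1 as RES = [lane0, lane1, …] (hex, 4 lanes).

RES = [0x87, 0xfe, 0x5b, 0xab]

→ t0 |ab|5b|fe|87|
→ t1 |87|fe|5b|ab|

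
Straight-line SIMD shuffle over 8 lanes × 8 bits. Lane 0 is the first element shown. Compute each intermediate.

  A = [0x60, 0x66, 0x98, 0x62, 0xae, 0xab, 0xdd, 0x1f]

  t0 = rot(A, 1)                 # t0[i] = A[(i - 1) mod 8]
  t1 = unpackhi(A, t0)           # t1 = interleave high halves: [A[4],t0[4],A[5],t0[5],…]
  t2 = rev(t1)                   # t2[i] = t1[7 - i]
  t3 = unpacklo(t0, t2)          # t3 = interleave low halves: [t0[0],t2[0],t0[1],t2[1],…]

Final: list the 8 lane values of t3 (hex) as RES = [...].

  t0: 1f 60 66 98 62 ae ab dd
  t1: ae 62 ab ae dd ab 1f dd
  t2: dd 1f ab dd ae ab 62 ae
  t3: 1f dd 60 1f 66 ab 98 dd

RES = [0x1f, 0xdd, 0x60, 0x1f, 0x66, 0xab, 0x98, 0xdd]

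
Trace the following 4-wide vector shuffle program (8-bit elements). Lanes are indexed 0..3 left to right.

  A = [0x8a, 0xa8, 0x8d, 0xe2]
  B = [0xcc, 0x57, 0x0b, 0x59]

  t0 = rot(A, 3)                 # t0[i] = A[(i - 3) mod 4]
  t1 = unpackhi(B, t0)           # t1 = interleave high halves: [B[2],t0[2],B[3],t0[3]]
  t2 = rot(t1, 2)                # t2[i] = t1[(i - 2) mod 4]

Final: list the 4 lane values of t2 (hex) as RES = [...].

→ t0 |a8|8d|e2|8a|
→ t1 |0b|e2|59|8a|
→ t2 |59|8a|0b|e2|

RES = [ 0x59  0x8a  0x0b  0xe2 ]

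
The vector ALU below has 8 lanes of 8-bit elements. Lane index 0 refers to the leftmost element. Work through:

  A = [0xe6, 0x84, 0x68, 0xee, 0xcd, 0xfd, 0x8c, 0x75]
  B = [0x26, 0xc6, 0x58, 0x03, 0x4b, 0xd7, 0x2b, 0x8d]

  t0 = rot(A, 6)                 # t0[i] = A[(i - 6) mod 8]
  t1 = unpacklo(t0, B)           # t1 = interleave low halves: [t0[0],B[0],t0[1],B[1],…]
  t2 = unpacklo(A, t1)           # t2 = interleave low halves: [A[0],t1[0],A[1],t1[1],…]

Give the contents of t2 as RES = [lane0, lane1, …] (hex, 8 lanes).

→ t0 |68|ee|cd|fd|8c|75|e6|84|
→ t1 |68|26|ee|c6|cd|58|fd|03|
→ t2 |e6|68|84|26|68|ee|ee|c6|

RES = [ 0xe6  0x68  0x84  0x26  0x68  0xee  0xee  0xc6 ]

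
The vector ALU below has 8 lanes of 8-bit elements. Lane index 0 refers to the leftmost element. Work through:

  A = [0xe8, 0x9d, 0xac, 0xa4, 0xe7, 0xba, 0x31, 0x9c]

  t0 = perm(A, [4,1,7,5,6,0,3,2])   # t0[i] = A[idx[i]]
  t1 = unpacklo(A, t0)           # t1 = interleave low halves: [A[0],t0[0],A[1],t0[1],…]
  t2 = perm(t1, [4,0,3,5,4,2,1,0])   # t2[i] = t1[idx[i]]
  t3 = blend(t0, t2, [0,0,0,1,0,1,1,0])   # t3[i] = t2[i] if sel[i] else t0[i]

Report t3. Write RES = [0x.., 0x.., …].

  t0: e7 9d 9c ba 31 e8 a4 ac
  t1: e8 e7 9d 9d ac 9c a4 ba
  t2: ac e8 9d 9c ac 9d e7 e8
  t3: e7 9d 9c 9c 31 9d e7 ac

RES = [0xe7, 0x9d, 0x9c, 0x9c, 0x31, 0x9d, 0xe7, 0xac]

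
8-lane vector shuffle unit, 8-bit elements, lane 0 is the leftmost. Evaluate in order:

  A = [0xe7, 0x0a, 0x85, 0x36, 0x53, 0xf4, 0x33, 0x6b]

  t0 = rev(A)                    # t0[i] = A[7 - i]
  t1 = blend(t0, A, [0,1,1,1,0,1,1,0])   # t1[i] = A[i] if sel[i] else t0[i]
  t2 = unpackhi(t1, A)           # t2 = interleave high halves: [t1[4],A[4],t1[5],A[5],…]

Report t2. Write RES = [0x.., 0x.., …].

RES = [ 0x36  0x53  0xf4  0xf4  0x33  0x33  0xe7  0x6b ]

t0 = [0x6b, 0x33, 0xf4, 0x53, 0x36, 0x85, 0x0a, 0xe7]
t1 = [0x6b, 0x0a, 0x85, 0x36, 0x36, 0xf4, 0x33, 0xe7]
t2 = [0x36, 0x53, 0xf4, 0xf4, 0x33, 0x33, 0xe7, 0x6b]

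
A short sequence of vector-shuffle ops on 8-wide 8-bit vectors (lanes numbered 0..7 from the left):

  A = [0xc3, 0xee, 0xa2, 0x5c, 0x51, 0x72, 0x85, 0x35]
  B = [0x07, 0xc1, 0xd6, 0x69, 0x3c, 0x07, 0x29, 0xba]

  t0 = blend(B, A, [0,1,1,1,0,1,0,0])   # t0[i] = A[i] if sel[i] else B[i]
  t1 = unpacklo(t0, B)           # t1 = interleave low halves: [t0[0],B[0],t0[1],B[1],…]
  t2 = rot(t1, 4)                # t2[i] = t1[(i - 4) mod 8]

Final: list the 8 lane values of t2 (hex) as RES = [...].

  t0: 07 ee a2 5c 3c 72 29 ba
  t1: 07 07 ee c1 a2 d6 5c 69
  t2: a2 d6 5c 69 07 07 ee c1

RES = [ 0xa2  0xd6  0x5c  0x69  0x07  0x07  0xee  0xc1 ]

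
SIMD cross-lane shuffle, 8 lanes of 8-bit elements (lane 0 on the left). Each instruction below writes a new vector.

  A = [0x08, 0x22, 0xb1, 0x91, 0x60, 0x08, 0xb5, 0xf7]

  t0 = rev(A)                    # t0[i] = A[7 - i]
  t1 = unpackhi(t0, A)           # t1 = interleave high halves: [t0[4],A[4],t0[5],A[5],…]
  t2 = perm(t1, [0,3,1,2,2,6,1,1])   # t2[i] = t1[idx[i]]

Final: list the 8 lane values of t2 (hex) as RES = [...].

RES = [0x91, 0x08, 0x60, 0xb1, 0xb1, 0x08, 0x60, 0x60]

t0 = [0xf7, 0xb5, 0x08, 0x60, 0x91, 0xb1, 0x22, 0x08]
t1 = [0x91, 0x60, 0xb1, 0x08, 0x22, 0xb5, 0x08, 0xf7]
t2 = [0x91, 0x08, 0x60, 0xb1, 0xb1, 0x08, 0x60, 0x60]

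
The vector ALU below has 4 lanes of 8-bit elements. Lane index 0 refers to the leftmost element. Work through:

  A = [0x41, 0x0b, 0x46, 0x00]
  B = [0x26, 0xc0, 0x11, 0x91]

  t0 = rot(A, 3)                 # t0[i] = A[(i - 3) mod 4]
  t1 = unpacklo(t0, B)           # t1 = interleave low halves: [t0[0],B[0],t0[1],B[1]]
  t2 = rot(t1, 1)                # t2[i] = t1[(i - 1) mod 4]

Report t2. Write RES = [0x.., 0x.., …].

RES = [0xc0, 0x0b, 0x26, 0x46]

  t0: 0b 46 00 41
  t1: 0b 26 46 c0
  t2: c0 0b 26 46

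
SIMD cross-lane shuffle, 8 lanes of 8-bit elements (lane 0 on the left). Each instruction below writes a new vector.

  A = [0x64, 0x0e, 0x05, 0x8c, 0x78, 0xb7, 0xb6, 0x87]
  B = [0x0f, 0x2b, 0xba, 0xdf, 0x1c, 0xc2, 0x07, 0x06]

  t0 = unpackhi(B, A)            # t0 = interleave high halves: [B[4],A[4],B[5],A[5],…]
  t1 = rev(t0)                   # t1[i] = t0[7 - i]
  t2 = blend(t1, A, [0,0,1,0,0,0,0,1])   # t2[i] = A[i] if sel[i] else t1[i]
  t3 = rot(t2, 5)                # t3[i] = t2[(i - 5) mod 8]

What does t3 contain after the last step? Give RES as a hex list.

RES = [0x07, 0xb7, 0xc2, 0x78, 0x87, 0x87, 0x06, 0x05]

t0 = [0x1c, 0x78, 0xc2, 0xb7, 0x07, 0xb6, 0x06, 0x87]
t1 = [0x87, 0x06, 0xb6, 0x07, 0xb7, 0xc2, 0x78, 0x1c]
t2 = [0x87, 0x06, 0x05, 0x07, 0xb7, 0xc2, 0x78, 0x87]
t3 = [0x07, 0xb7, 0xc2, 0x78, 0x87, 0x87, 0x06, 0x05]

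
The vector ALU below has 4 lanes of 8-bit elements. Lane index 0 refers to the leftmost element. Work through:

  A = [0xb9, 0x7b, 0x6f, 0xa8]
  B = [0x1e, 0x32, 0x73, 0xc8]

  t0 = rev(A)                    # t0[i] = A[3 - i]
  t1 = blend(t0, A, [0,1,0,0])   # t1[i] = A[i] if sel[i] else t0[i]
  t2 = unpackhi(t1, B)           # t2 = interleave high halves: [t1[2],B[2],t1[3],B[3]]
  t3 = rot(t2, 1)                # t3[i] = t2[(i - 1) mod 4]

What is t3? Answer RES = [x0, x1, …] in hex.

RES = [0xc8, 0x7b, 0x73, 0xb9]

→ t0 |a8|6f|7b|b9|
→ t1 |a8|7b|7b|b9|
→ t2 |7b|73|b9|c8|
→ t3 |c8|7b|73|b9|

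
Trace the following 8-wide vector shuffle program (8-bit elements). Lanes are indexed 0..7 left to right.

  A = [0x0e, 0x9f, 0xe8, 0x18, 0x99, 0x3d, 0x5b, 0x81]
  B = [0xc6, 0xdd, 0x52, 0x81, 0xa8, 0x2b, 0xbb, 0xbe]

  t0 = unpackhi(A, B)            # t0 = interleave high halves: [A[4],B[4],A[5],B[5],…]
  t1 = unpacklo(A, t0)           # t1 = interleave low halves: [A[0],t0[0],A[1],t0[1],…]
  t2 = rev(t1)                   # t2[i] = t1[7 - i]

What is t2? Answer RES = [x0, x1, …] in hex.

RES = [ 0x2b  0x18  0x3d  0xe8  0xa8  0x9f  0x99  0x0e ]

→ t0 |99|a8|3d|2b|5b|bb|81|be|
→ t1 |0e|99|9f|a8|e8|3d|18|2b|
→ t2 |2b|18|3d|e8|a8|9f|99|0e|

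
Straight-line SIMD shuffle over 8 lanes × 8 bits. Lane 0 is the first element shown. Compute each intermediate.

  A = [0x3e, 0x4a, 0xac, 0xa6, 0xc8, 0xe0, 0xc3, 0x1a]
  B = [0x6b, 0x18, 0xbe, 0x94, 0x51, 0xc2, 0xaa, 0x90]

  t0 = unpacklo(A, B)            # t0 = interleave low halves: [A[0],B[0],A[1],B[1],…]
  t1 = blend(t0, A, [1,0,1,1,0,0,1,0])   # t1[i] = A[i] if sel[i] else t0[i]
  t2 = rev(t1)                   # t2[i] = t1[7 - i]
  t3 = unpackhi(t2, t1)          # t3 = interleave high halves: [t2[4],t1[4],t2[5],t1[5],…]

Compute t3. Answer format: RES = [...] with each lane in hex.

RES = [ 0xa6  0xac  0xac  0xbe  0x6b  0xc3  0x3e  0x94 ]

→ t0 |3e|6b|4a|18|ac|be|a6|94|
→ t1 |3e|6b|ac|a6|ac|be|c3|94|
→ t2 |94|c3|be|ac|a6|ac|6b|3e|
→ t3 |a6|ac|ac|be|6b|c3|3e|94|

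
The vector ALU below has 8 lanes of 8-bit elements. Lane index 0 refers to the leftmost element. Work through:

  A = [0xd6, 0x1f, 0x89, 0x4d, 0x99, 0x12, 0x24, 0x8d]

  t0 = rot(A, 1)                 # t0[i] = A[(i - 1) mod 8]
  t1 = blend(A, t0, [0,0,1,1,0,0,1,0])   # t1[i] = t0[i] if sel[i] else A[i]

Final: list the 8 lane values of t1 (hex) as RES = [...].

→ t0 |8d|d6|1f|89|4d|99|12|24|
→ t1 |d6|1f|1f|89|99|12|12|8d|

RES = [0xd6, 0x1f, 0x1f, 0x89, 0x99, 0x12, 0x12, 0x8d]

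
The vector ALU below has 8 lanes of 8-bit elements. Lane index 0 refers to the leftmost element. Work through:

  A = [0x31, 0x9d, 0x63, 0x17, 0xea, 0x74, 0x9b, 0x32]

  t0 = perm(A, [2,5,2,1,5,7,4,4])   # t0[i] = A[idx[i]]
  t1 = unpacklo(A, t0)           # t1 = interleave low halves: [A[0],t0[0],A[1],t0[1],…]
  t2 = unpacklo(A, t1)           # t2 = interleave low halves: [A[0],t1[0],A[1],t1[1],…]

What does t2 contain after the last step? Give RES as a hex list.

  t0: 63 74 63 9d 74 32 ea ea
  t1: 31 63 9d 74 63 63 17 9d
  t2: 31 31 9d 63 63 9d 17 74

RES = [0x31, 0x31, 0x9d, 0x63, 0x63, 0x9d, 0x17, 0x74]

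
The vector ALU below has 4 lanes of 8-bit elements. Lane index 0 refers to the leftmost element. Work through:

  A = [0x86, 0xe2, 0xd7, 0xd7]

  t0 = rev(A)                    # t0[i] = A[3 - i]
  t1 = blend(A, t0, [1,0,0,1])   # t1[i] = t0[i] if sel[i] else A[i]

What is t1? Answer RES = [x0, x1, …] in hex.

  t0: d7 d7 e2 86
  t1: d7 e2 d7 86

RES = [0xd7, 0xe2, 0xd7, 0x86]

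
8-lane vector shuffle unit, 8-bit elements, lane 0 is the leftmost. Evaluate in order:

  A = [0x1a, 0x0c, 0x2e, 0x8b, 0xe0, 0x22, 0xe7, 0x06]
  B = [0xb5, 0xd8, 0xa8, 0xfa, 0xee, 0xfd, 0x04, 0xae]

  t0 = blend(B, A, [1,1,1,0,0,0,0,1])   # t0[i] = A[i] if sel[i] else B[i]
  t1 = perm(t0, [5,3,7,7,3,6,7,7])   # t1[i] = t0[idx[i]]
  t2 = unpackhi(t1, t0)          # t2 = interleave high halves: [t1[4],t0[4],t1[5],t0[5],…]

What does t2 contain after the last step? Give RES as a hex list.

RES = [0xfa, 0xee, 0x04, 0xfd, 0x06, 0x04, 0x06, 0x06]

  t0: 1a 0c 2e fa ee fd 04 06
  t1: fd fa 06 06 fa 04 06 06
  t2: fa ee 04 fd 06 04 06 06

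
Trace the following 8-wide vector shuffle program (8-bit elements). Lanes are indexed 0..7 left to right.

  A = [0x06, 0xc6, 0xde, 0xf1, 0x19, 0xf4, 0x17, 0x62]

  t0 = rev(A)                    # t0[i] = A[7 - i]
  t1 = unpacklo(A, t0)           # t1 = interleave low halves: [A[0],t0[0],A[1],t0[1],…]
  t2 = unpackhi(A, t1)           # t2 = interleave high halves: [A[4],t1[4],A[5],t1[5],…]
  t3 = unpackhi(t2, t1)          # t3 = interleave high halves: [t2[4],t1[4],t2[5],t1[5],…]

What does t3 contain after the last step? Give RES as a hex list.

RES = [0x17, 0xde, 0xf1, 0xf4, 0x62, 0xf1, 0x19, 0x19]

t0 = [0x62, 0x17, 0xf4, 0x19, 0xf1, 0xde, 0xc6, 0x06]
t1 = [0x06, 0x62, 0xc6, 0x17, 0xde, 0xf4, 0xf1, 0x19]
t2 = [0x19, 0xde, 0xf4, 0xf4, 0x17, 0xf1, 0x62, 0x19]
t3 = [0x17, 0xde, 0xf1, 0xf4, 0x62, 0xf1, 0x19, 0x19]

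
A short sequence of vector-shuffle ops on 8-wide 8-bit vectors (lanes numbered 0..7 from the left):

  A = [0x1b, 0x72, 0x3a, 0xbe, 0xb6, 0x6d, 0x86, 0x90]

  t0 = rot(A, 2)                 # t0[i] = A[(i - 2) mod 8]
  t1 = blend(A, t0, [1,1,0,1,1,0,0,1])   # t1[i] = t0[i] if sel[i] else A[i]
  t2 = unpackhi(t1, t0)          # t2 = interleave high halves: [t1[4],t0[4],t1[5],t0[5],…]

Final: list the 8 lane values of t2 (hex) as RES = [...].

t0 = [0x86, 0x90, 0x1b, 0x72, 0x3a, 0xbe, 0xb6, 0x6d]
t1 = [0x86, 0x90, 0x3a, 0x72, 0x3a, 0x6d, 0x86, 0x6d]
t2 = [0x3a, 0x3a, 0x6d, 0xbe, 0x86, 0xb6, 0x6d, 0x6d]

RES = [ 0x3a  0x3a  0x6d  0xbe  0x86  0xb6  0x6d  0x6d ]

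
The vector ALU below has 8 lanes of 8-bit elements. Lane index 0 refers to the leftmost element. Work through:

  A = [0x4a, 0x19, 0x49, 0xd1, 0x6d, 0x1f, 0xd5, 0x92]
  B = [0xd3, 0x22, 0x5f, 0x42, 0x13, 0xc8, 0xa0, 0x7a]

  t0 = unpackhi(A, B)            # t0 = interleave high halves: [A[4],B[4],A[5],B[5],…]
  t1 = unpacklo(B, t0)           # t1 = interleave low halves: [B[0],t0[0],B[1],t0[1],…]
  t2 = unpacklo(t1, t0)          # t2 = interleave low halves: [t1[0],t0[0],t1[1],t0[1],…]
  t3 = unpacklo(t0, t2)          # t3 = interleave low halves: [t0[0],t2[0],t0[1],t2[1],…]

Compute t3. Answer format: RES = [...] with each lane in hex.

t0 = [0x6d, 0x13, 0x1f, 0xc8, 0xd5, 0xa0, 0x92, 0x7a]
t1 = [0xd3, 0x6d, 0x22, 0x13, 0x5f, 0x1f, 0x42, 0xc8]
t2 = [0xd3, 0x6d, 0x6d, 0x13, 0x22, 0x1f, 0x13, 0xc8]
t3 = [0x6d, 0xd3, 0x13, 0x6d, 0x1f, 0x6d, 0xc8, 0x13]

RES = [0x6d, 0xd3, 0x13, 0x6d, 0x1f, 0x6d, 0xc8, 0x13]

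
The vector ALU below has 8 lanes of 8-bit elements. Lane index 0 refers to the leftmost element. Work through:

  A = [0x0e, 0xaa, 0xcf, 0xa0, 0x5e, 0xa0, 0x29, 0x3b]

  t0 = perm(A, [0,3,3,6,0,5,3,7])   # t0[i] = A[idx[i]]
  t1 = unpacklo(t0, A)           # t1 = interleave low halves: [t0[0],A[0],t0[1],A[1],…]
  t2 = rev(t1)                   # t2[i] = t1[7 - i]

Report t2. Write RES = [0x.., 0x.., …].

RES = [ 0xa0  0x29  0xcf  0xa0  0xaa  0xa0  0x0e  0x0e ]

→ t0 |0e|a0|a0|29|0e|a0|a0|3b|
→ t1 |0e|0e|a0|aa|a0|cf|29|a0|
→ t2 |a0|29|cf|a0|aa|a0|0e|0e|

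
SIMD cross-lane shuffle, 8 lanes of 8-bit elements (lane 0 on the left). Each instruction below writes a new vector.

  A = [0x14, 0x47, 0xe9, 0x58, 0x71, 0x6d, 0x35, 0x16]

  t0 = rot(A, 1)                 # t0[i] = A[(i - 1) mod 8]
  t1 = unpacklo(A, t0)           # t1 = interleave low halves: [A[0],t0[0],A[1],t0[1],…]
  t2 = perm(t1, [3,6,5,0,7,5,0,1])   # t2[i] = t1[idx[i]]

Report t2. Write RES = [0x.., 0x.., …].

  t0: 16 14 47 e9 58 71 6d 35
  t1: 14 16 47 14 e9 47 58 e9
  t2: 14 58 47 14 e9 47 14 16

RES = [ 0x14  0x58  0x47  0x14  0xe9  0x47  0x14  0x16 ]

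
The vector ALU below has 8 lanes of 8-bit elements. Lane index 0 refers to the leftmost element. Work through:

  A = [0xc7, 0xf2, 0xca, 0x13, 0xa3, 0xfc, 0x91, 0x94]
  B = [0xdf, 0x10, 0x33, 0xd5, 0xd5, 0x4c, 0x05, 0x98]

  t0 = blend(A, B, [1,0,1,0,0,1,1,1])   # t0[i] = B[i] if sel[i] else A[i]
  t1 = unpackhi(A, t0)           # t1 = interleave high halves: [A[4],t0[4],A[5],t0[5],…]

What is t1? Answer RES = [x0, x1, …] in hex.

  t0: df f2 33 13 a3 4c 05 98
  t1: a3 a3 fc 4c 91 05 94 98

RES = [ 0xa3  0xa3  0xfc  0x4c  0x91  0x05  0x94  0x98 ]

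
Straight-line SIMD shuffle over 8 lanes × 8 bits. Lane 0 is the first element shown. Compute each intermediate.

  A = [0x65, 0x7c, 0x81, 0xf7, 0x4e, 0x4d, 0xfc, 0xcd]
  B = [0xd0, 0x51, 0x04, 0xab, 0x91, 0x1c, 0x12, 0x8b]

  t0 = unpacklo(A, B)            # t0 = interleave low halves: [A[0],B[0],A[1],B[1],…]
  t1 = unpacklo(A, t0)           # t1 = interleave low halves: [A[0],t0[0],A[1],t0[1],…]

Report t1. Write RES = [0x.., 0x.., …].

RES = [0x65, 0x65, 0x7c, 0xd0, 0x81, 0x7c, 0xf7, 0x51]

→ t0 |65|d0|7c|51|81|04|f7|ab|
→ t1 |65|65|7c|d0|81|7c|f7|51|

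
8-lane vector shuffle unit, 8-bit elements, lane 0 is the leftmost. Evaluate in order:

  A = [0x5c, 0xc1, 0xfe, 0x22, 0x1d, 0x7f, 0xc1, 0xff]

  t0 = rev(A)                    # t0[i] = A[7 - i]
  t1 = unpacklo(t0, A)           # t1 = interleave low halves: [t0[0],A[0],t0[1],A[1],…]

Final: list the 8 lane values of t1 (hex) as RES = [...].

  t0: ff c1 7f 1d 22 fe c1 5c
  t1: ff 5c c1 c1 7f fe 1d 22

RES = [ 0xff  0x5c  0xc1  0xc1  0x7f  0xfe  0x1d  0x22 ]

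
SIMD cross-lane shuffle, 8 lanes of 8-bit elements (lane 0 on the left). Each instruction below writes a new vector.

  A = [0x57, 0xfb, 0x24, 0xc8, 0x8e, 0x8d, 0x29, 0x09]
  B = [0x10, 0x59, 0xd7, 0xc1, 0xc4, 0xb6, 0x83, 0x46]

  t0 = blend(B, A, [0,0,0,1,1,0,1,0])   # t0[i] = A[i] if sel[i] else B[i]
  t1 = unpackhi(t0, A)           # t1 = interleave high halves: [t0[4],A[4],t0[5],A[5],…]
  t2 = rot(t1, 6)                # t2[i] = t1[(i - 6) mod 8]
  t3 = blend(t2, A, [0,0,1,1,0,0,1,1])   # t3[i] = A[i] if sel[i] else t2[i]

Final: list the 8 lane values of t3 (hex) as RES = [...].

RES = [ 0xb6  0x8d  0x24  0xc8  0x46  0x09  0x29  0x09 ]

→ t0 |10|59|d7|c8|8e|b6|29|46|
→ t1 |8e|8e|b6|8d|29|29|46|09|
→ t2 |b6|8d|29|29|46|09|8e|8e|
→ t3 |b6|8d|24|c8|46|09|29|09|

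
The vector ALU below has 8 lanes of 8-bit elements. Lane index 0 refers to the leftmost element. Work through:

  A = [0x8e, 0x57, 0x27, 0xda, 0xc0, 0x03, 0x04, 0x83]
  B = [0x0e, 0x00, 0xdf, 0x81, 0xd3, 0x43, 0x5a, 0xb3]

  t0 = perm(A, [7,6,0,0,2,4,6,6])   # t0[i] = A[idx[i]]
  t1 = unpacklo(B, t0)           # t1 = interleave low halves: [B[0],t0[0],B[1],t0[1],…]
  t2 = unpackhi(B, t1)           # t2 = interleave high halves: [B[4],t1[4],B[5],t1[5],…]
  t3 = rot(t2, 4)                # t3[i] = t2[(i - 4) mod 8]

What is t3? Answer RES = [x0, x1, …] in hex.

t0 = [0x83, 0x04, 0x8e, 0x8e, 0x27, 0xc0, 0x04, 0x04]
t1 = [0x0e, 0x83, 0x00, 0x04, 0xdf, 0x8e, 0x81, 0x8e]
t2 = [0xd3, 0xdf, 0x43, 0x8e, 0x5a, 0x81, 0xb3, 0x8e]
t3 = [0x5a, 0x81, 0xb3, 0x8e, 0xd3, 0xdf, 0x43, 0x8e]

RES = [ 0x5a  0x81  0xb3  0x8e  0xd3  0xdf  0x43  0x8e ]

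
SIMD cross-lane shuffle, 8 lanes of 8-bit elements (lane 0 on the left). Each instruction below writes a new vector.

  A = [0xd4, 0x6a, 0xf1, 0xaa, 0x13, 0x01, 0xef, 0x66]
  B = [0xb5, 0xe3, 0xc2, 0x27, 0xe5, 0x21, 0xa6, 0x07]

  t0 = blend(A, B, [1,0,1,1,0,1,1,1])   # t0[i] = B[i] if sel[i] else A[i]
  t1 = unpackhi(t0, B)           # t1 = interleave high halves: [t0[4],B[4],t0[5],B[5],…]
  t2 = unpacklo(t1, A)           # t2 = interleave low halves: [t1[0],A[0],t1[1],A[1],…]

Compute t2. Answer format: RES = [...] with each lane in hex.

→ t0 |b5|6a|c2|27|13|21|a6|07|
→ t1 |13|e5|21|21|a6|a6|07|07|
→ t2 |13|d4|e5|6a|21|f1|21|aa|

RES = [ 0x13  0xd4  0xe5  0x6a  0x21  0xf1  0x21  0xaa ]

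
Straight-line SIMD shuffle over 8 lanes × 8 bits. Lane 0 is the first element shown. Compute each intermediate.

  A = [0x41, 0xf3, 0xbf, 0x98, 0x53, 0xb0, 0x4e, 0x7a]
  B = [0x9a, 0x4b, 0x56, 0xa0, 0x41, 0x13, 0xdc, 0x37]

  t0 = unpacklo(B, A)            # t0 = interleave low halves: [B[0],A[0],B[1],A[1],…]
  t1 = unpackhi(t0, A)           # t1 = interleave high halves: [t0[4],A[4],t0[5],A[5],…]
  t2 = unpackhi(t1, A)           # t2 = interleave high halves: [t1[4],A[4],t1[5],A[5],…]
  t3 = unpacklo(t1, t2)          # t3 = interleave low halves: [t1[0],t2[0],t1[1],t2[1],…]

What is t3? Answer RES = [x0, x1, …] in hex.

→ t0 |9a|41|4b|f3|56|bf|a0|98|
→ t1 |56|53|bf|b0|a0|4e|98|7a|
→ t2 |a0|53|4e|b0|98|4e|7a|7a|
→ t3 |56|a0|53|53|bf|4e|b0|b0|

RES = [ 0x56  0xa0  0x53  0x53  0xbf  0x4e  0xb0  0xb0 ]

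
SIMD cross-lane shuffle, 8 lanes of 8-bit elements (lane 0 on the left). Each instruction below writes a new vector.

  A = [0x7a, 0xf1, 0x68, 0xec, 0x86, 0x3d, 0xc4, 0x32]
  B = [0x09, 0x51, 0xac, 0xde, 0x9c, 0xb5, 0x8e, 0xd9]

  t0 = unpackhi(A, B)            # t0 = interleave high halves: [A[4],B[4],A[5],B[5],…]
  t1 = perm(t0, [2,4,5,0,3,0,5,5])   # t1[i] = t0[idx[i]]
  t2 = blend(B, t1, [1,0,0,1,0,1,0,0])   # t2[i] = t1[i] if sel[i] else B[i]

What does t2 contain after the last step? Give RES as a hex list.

RES = [0x3d, 0x51, 0xac, 0x86, 0x9c, 0x86, 0x8e, 0xd9]

  t0: 86 9c 3d b5 c4 8e 32 d9
  t1: 3d c4 8e 86 b5 86 8e 8e
  t2: 3d 51 ac 86 9c 86 8e d9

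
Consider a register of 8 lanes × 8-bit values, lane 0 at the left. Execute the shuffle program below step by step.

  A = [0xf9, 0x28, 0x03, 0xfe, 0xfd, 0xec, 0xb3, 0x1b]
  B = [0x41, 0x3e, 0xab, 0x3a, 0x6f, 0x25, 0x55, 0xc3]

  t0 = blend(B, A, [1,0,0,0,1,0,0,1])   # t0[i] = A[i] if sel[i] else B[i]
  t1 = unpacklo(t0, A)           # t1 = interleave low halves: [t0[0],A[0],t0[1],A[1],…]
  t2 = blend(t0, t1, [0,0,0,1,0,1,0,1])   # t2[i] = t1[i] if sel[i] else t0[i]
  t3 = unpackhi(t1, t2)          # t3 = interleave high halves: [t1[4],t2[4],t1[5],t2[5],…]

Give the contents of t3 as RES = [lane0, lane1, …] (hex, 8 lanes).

→ t0 |f9|3e|ab|3a|fd|25|55|1b|
→ t1 |f9|f9|3e|28|ab|03|3a|fe|
→ t2 |f9|3e|ab|28|fd|03|55|fe|
→ t3 |ab|fd|03|03|3a|55|fe|fe|

RES = [0xab, 0xfd, 0x03, 0x03, 0x3a, 0x55, 0xfe, 0xfe]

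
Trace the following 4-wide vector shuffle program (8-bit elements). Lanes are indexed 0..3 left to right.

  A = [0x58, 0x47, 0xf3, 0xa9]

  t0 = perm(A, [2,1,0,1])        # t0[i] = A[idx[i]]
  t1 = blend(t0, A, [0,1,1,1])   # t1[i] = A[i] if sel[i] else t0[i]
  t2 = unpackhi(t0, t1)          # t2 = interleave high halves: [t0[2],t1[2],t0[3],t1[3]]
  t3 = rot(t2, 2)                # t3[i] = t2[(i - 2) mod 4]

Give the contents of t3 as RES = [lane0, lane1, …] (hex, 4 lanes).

→ t0 |f3|47|58|47|
→ t1 |f3|47|f3|a9|
→ t2 |58|f3|47|a9|
→ t3 |47|a9|58|f3|

RES = [0x47, 0xa9, 0x58, 0xf3]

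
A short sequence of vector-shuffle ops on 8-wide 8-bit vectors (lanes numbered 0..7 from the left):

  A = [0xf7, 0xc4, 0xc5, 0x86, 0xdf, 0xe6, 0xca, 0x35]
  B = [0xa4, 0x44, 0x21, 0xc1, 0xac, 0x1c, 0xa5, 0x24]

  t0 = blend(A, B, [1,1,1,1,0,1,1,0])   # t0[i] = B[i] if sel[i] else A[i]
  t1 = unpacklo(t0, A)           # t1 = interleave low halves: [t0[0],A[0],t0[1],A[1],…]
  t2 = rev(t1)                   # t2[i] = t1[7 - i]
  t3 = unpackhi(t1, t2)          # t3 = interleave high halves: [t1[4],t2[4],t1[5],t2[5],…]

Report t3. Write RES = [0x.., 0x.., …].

RES = [0x21, 0xc4, 0xc5, 0x44, 0xc1, 0xf7, 0x86, 0xa4]

  t0: a4 44 21 c1 df 1c a5 35
  t1: a4 f7 44 c4 21 c5 c1 86
  t2: 86 c1 c5 21 c4 44 f7 a4
  t3: 21 c4 c5 44 c1 f7 86 a4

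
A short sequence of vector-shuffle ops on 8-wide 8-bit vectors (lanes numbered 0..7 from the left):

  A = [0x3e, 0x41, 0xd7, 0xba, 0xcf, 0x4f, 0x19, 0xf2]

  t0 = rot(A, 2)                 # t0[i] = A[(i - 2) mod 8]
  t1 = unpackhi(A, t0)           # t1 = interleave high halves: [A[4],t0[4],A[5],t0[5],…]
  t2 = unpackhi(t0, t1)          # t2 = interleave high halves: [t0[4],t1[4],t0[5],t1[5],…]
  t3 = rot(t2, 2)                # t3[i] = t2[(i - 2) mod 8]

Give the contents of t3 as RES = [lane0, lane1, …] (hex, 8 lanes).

  t0: 19 f2 3e 41 d7 ba cf 4f
  t1: cf d7 4f ba 19 cf f2 4f
  t2: d7 19 ba cf cf f2 4f 4f
  t3: 4f 4f d7 19 ba cf cf f2

RES = [ 0x4f  0x4f  0xd7  0x19  0xba  0xcf  0xcf  0xf2 ]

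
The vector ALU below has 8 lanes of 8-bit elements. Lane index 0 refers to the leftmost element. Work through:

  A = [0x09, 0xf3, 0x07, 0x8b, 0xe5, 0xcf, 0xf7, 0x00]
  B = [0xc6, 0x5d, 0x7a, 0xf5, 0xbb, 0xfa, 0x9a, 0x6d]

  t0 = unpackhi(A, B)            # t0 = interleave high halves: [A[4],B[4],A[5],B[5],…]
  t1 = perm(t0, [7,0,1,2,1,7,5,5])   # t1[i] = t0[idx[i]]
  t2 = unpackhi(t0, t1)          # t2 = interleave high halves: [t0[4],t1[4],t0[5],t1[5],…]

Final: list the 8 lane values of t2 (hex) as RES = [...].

RES = [ 0xf7  0xbb  0x9a  0x6d  0x00  0x9a  0x6d  0x9a ]

  t0: e5 bb cf fa f7 9a 00 6d
  t1: 6d e5 bb cf bb 6d 9a 9a
  t2: f7 bb 9a 6d 00 9a 6d 9a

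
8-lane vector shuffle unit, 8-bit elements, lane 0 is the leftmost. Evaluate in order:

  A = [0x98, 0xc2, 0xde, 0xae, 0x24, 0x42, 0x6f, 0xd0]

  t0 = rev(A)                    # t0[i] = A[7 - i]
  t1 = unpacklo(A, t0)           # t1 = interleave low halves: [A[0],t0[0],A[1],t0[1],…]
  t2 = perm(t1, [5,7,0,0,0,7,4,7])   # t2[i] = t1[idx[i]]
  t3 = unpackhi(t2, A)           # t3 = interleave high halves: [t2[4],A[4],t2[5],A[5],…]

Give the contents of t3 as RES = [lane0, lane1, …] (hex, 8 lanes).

RES = [0x98, 0x24, 0x24, 0x42, 0xde, 0x6f, 0x24, 0xd0]

t0 = [0xd0, 0x6f, 0x42, 0x24, 0xae, 0xde, 0xc2, 0x98]
t1 = [0x98, 0xd0, 0xc2, 0x6f, 0xde, 0x42, 0xae, 0x24]
t2 = [0x42, 0x24, 0x98, 0x98, 0x98, 0x24, 0xde, 0x24]
t3 = [0x98, 0x24, 0x24, 0x42, 0xde, 0x6f, 0x24, 0xd0]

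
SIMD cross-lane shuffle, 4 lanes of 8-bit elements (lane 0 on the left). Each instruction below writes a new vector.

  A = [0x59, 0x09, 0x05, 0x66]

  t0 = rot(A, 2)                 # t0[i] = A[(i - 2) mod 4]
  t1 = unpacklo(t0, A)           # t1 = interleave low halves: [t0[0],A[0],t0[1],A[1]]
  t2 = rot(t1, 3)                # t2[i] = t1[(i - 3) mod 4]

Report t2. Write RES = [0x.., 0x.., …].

  t0: 05 66 59 09
  t1: 05 59 66 09
  t2: 59 66 09 05

RES = [0x59, 0x66, 0x09, 0x05]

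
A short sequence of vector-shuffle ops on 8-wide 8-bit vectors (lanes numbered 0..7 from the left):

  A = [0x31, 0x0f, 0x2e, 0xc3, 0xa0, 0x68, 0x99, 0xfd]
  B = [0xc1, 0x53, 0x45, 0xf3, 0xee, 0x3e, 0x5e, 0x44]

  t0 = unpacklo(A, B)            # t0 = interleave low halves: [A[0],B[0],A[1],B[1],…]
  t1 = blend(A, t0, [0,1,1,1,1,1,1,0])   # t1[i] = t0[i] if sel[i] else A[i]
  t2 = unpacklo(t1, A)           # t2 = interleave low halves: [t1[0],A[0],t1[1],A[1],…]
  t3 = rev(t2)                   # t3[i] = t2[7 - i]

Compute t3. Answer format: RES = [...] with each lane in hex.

t0 = [0x31, 0xc1, 0x0f, 0x53, 0x2e, 0x45, 0xc3, 0xf3]
t1 = [0x31, 0xc1, 0x0f, 0x53, 0x2e, 0x45, 0xc3, 0xfd]
t2 = [0x31, 0x31, 0xc1, 0x0f, 0x0f, 0x2e, 0x53, 0xc3]
t3 = [0xc3, 0x53, 0x2e, 0x0f, 0x0f, 0xc1, 0x31, 0x31]

RES = [ 0xc3  0x53  0x2e  0x0f  0x0f  0xc1  0x31  0x31 ]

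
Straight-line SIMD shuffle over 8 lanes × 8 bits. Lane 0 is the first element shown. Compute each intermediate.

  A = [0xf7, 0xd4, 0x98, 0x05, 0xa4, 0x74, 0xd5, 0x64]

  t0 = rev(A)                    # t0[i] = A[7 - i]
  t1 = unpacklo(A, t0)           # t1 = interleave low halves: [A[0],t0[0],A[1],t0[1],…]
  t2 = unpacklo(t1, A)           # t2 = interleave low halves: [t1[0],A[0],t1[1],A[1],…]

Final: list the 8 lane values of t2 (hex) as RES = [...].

t0 = [0x64, 0xd5, 0x74, 0xa4, 0x05, 0x98, 0xd4, 0xf7]
t1 = [0xf7, 0x64, 0xd4, 0xd5, 0x98, 0x74, 0x05, 0xa4]
t2 = [0xf7, 0xf7, 0x64, 0xd4, 0xd4, 0x98, 0xd5, 0x05]

RES = [0xf7, 0xf7, 0x64, 0xd4, 0xd4, 0x98, 0xd5, 0x05]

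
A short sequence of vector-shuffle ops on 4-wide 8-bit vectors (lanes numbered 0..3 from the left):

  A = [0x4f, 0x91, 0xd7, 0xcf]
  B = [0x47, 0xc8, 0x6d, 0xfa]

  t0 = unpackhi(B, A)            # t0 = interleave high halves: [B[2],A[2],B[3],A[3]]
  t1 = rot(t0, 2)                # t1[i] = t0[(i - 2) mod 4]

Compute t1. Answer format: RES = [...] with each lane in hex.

  t0: 6d d7 fa cf
  t1: fa cf 6d d7

RES = [0xfa, 0xcf, 0x6d, 0xd7]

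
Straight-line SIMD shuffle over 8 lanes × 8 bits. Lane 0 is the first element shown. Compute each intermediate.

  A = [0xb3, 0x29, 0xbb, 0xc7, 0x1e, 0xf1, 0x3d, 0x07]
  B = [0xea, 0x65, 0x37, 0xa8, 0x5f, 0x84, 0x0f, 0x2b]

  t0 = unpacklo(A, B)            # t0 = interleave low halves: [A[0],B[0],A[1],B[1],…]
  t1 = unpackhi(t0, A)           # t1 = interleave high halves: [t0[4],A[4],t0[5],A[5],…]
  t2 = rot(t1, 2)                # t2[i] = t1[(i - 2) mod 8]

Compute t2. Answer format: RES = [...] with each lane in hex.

  t0: b3 ea 29 65 bb 37 c7 a8
  t1: bb 1e 37 f1 c7 3d a8 07
  t2: a8 07 bb 1e 37 f1 c7 3d

RES = [ 0xa8  0x07  0xbb  0x1e  0x37  0xf1  0xc7  0x3d ]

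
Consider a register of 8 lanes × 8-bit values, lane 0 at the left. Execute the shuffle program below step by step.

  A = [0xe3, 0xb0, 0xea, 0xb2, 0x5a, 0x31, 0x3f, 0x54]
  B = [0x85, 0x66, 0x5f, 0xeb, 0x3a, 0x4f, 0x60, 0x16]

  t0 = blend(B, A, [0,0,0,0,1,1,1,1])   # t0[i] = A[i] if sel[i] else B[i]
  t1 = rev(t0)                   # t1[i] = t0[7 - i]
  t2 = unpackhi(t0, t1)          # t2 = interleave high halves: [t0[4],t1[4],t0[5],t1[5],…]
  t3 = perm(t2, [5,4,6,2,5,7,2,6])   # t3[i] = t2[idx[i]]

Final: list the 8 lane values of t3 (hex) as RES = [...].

RES = [0x66, 0x3f, 0x54, 0x31, 0x66, 0x85, 0x31, 0x54]

→ t0 |85|66|5f|eb|5a|31|3f|54|
→ t1 |54|3f|31|5a|eb|5f|66|85|
→ t2 |5a|eb|31|5f|3f|66|54|85|
→ t3 |66|3f|54|31|66|85|31|54|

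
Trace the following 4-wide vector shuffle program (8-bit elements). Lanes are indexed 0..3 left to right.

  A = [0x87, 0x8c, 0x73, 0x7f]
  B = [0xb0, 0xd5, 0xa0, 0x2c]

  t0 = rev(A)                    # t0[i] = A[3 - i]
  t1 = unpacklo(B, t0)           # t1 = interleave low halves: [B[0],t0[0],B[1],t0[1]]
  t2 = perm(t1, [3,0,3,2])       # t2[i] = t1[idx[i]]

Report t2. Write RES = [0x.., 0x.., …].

  t0: 7f 73 8c 87
  t1: b0 7f d5 73
  t2: 73 b0 73 d5

RES = [ 0x73  0xb0  0x73  0xd5 ]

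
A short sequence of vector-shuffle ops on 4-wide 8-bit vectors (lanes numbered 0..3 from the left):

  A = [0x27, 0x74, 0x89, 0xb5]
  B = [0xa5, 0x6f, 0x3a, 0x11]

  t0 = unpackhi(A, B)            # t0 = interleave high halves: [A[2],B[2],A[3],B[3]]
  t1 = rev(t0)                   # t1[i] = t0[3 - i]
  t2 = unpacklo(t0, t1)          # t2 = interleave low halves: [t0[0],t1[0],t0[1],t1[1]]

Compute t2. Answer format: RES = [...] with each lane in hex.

RES = [0x89, 0x11, 0x3a, 0xb5]

t0 = [0x89, 0x3a, 0xb5, 0x11]
t1 = [0x11, 0xb5, 0x3a, 0x89]
t2 = [0x89, 0x11, 0x3a, 0xb5]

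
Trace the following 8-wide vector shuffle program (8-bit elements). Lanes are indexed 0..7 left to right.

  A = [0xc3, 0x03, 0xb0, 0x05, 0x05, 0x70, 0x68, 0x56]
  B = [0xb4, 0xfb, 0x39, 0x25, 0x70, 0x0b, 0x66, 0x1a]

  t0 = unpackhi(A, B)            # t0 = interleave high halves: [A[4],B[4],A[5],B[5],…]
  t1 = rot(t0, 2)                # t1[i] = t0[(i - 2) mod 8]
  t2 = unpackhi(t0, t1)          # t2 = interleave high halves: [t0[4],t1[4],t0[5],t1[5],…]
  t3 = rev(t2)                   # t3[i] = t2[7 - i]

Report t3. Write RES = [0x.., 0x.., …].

RES = [0x66, 0x1a, 0x68, 0x56, 0x0b, 0x66, 0x70, 0x68]

t0 = [0x05, 0x70, 0x70, 0x0b, 0x68, 0x66, 0x56, 0x1a]
t1 = [0x56, 0x1a, 0x05, 0x70, 0x70, 0x0b, 0x68, 0x66]
t2 = [0x68, 0x70, 0x66, 0x0b, 0x56, 0x68, 0x1a, 0x66]
t3 = [0x66, 0x1a, 0x68, 0x56, 0x0b, 0x66, 0x70, 0x68]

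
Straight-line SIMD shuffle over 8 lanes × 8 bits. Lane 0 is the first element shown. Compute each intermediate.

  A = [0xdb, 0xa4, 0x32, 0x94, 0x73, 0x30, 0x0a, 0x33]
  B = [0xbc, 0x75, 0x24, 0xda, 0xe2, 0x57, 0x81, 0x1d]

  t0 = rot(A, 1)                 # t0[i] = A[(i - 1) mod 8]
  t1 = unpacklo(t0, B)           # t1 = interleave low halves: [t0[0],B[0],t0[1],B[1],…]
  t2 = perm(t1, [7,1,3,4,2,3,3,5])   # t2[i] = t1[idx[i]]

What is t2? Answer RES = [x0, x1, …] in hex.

→ t0 |33|db|a4|32|94|73|30|0a|
→ t1 |33|bc|db|75|a4|24|32|da|
→ t2 |da|bc|75|a4|db|75|75|24|

RES = [ 0xda  0xbc  0x75  0xa4  0xdb  0x75  0x75  0x24 ]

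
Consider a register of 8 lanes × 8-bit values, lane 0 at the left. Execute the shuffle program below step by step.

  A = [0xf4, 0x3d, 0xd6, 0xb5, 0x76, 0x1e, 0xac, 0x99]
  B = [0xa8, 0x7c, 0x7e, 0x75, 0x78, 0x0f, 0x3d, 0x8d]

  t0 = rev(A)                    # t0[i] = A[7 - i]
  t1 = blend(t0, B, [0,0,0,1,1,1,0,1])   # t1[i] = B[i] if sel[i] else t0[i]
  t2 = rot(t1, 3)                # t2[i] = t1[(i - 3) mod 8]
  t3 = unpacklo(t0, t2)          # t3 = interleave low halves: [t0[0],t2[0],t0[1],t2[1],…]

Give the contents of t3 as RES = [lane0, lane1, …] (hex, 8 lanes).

RES = [ 0x99  0x0f  0xac  0x3d  0x1e  0x8d  0x76  0x99 ]

  t0: 99 ac 1e 76 b5 d6 3d f4
  t1: 99 ac 1e 75 78 0f 3d 8d
  t2: 0f 3d 8d 99 ac 1e 75 78
  t3: 99 0f ac 3d 1e 8d 76 99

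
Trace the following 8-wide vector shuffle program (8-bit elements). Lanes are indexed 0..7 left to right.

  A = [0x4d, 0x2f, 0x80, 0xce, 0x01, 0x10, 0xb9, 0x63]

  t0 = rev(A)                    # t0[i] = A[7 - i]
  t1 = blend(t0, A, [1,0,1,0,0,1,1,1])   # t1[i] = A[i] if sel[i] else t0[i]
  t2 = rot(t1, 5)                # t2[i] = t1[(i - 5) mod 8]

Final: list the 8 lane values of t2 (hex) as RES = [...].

RES = [ 0x01  0xce  0x10  0xb9  0x63  0x4d  0xb9  0x80 ]

→ t0 |63|b9|10|01|ce|80|2f|4d|
→ t1 |4d|b9|80|01|ce|10|b9|63|
→ t2 |01|ce|10|b9|63|4d|b9|80|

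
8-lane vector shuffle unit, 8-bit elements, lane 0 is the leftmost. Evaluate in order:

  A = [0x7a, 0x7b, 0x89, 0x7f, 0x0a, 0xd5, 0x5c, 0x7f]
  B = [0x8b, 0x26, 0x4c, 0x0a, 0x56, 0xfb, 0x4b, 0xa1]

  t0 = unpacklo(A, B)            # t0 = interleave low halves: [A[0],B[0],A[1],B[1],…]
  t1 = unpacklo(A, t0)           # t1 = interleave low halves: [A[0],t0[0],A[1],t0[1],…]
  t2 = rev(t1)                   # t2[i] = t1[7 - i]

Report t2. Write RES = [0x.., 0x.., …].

t0 = [0x7a, 0x8b, 0x7b, 0x26, 0x89, 0x4c, 0x7f, 0x0a]
t1 = [0x7a, 0x7a, 0x7b, 0x8b, 0x89, 0x7b, 0x7f, 0x26]
t2 = [0x26, 0x7f, 0x7b, 0x89, 0x8b, 0x7b, 0x7a, 0x7a]

RES = [0x26, 0x7f, 0x7b, 0x89, 0x8b, 0x7b, 0x7a, 0x7a]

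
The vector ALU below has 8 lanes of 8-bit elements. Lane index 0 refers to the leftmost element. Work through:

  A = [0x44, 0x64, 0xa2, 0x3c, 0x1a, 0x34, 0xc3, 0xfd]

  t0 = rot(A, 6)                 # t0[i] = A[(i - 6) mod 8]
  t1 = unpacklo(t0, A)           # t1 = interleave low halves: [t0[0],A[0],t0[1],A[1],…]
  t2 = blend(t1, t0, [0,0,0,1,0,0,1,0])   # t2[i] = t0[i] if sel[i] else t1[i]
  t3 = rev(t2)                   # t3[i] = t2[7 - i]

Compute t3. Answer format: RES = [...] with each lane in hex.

RES = [0x3c, 0x44, 0xa2, 0x1a, 0x34, 0x3c, 0x44, 0xa2]

  t0: a2 3c 1a 34 c3 fd 44 64
  t1: a2 44 3c 64 1a a2 34 3c
  t2: a2 44 3c 34 1a a2 44 3c
  t3: 3c 44 a2 1a 34 3c 44 a2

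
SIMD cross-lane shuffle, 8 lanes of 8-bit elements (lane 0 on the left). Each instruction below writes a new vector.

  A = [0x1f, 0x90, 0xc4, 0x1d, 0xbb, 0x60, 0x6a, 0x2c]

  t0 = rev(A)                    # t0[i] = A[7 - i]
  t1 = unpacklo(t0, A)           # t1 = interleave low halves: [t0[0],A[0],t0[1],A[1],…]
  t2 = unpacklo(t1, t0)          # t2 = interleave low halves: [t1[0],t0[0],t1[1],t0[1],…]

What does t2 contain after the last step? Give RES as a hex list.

→ t0 |2c|6a|60|bb|1d|c4|90|1f|
→ t1 |2c|1f|6a|90|60|c4|bb|1d|
→ t2 |2c|2c|1f|6a|6a|60|90|bb|

RES = [ 0x2c  0x2c  0x1f  0x6a  0x6a  0x60  0x90  0xbb ]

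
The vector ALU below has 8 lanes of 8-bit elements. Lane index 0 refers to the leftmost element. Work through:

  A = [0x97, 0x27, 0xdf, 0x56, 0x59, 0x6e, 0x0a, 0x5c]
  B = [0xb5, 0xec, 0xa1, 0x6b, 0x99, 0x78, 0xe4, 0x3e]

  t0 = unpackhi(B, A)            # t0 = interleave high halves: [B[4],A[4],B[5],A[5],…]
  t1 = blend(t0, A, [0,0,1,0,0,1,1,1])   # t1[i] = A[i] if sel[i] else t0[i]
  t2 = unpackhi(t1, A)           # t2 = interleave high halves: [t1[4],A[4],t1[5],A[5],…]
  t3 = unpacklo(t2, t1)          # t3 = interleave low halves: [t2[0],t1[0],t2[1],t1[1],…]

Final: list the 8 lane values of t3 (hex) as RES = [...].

RES = [0xe4, 0x99, 0x59, 0x59, 0x6e, 0xdf, 0x6e, 0x6e]

→ t0 |99|59|78|6e|e4|0a|3e|5c|
→ t1 |99|59|df|6e|e4|6e|0a|5c|
→ t2 |e4|59|6e|6e|0a|0a|5c|5c|
→ t3 |e4|99|59|59|6e|df|6e|6e|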